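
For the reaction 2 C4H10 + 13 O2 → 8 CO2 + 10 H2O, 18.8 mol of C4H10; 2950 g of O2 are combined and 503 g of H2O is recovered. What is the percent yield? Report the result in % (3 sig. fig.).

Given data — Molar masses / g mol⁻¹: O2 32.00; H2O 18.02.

n(C4H10) = 18.80 mol
n(O2) = 2950 / 32.00 = 92.19 mol
n/ν → C4H10: 9.400, O2: 7.092; O2 is limiting.
theoretical n(H2O) = (10/13) × 92.19 = 70.92 mol → 1278 g
% yield = 503 / 1278 × 100 = 39.36 %

39.4 %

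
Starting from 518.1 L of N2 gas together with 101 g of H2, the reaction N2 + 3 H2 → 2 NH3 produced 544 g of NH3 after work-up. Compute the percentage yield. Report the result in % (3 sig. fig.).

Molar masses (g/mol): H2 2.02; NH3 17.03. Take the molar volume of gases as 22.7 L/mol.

n(N2) = 518.1 / 22.7 = 22.82 mol
n(H2) = 101.0 / 2.02 = 50.00 mol
n/ν for N2 = 22.82/1 = 22.82
n/ν for H2 = 50.00/3 = 16.67
Smallest n/ν is H2 → limiting reagent.
theoretical n(NH3) = (2/3) × 50.00 = 33.33 mol → 567.6 g
% yield = 544 / 567.6 × 100 = 95.84 %

95.8 %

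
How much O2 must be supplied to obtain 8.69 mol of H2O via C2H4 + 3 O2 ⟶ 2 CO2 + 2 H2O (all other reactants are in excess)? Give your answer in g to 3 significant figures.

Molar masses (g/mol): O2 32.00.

n(H2O) = 8.690 mol
n(O2) = (3/2) × 8.690 = 13.04 mol
mass = 13.04 × 32.00 = 417.3 g

417 g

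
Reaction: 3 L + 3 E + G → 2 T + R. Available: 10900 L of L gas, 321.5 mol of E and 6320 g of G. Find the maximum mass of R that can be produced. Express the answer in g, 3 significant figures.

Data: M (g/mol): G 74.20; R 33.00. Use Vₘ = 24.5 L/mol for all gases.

2810 g

n(L) = 10900 / 24.5 = 444.9 mol
n(E) = 321.5 mol
n(G) = 6320 / 74.20 = 85.18 mol
n/ν for L = 444.9/3 = 148.3
n/ν for E = 321.5/3 = 107.2
n/ν for G = 85.18/1 = 85.18
Smallest n/ν is G → limiting reagent.
n(R) = (1/1) × 85.18 = 85.18 mol
mass = 85.18 × 33.00 = 2811 g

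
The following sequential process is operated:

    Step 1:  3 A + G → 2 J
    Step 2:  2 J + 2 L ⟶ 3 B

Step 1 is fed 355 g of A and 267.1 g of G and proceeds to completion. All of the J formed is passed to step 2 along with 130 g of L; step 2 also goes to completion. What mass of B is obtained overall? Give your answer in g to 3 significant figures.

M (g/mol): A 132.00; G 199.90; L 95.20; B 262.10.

537 g

Step 1:
n(A) = 355.0 / 132.00 = 2.689 mol
n(G) = 267.1 / 199.90 = 1.336 mol
n/ν → A: 0.8963, G: 1.336; A is limiting.
n(J) produced = (2/3) × 2.689 = 1.793 mol
Step 2:
n(J) available = 1.793 mol
n(L) = 130.0 / 95.20 = 1.366 mol
n/ν → J: 0.8965, L: 0.6830; L is limiting.
n(B) = (3/2) × 1.366 = 2.049 mol
mass = 2.049 × 262.10 = 537.0 g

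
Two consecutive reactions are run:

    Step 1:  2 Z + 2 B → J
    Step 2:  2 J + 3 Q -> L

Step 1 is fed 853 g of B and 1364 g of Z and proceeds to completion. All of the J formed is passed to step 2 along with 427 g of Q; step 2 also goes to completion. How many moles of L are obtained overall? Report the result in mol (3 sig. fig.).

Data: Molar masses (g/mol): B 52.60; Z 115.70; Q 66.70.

2.13 mol

Step 1:
n(B) = 853.0 / 52.60 = 16.22 mol
n(Z) = 1364 / 115.70 = 11.79 mol
n/ν for B = 16.22/2 = 8.110
n/ν for Z = 11.79/2 = 5.895
Smallest n/ν is Z → limiting reagent.
n(J) produced = (1/2) × 11.79 = 5.895 mol
Step 2:
n(J) available = 5.895 mol
n(Q) = 427.0 / 66.70 = 6.402 mol
n/ν for J = 5.895/2 = 2.948
n/ν for Q = 6.402/3 = 2.134
Smallest n/ν is Q → limiting reagent.
n(L) = (1/3) × 6.402 = 2.134 mol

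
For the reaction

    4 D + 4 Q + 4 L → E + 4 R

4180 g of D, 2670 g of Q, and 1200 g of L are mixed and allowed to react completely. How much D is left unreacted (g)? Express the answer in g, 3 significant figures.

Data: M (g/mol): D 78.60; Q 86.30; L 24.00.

n(D) = 4180 / 78.60 = 53.18 mol
n(Q) = 2670 / 86.30 = 30.94 mol
n(L) = 1200 / 24.00 = 50.00 mol
n/ν for D = 53.18/4 = 13.30
n/ν for Q = 30.94/4 = 7.735
n/ν for L = 50.00/4 = 12.50
Smallest n/ν is Q → limiting reagent.
D consumed = (4/4) × 30.94 = 30.94 mol
D remaining = 53.18 − 30.94 = 22.24 mol
mass = 22.24 × 78.60 = 1748 g

1750 g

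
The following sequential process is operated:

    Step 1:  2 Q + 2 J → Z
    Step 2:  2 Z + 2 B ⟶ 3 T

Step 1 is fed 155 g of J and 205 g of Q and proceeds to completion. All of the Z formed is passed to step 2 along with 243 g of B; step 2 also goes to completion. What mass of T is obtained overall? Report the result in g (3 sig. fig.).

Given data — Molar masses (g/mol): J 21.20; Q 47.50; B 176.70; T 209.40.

Step 1:
n(J) = 155.0 / 21.20 = 7.311 mol
n(Q) = 205.0 / 47.50 = 4.316 mol
n/ν for J = 7.311/2 = 3.656
n/ν for Q = 4.316/2 = 2.158
Smallest n/ν is Q → limiting reagent.
n(Z) produced = (1/2) × 4.316 = 2.158 mol
Step 2:
n(Z) available = 2.158 mol
n(B) = 243.0 / 176.70 = 1.375 mol
n/ν for Z = 2.158/2 = 1.079
n/ν for B = 1.375/2 = 0.6875
Smallest n/ν is B → limiting reagent.
n(T) = (3/2) × 1.375 = 2.063 mol
mass = 2.063 × 209.40 = 432.0 g

432 g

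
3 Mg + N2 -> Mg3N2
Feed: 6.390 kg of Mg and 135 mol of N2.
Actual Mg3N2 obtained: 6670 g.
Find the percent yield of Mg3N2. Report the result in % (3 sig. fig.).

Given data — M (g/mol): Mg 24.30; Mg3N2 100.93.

n(Mg) = 6.390×1000 / 24.30 = 263.0 mol
n(N2) = 135.0 mol
n/ν for Mg = 263.0/3 = 87.67
n/ν for N2 = 135.0/1 = 135.0
Smallest n/ν is Mg → limiting reagent.
theoretical n(Mg3N2) = (1/3) × 263.0 = 87.67 mol → 8849 g
% yield = 6670 / 8849 × 100 = 75.38 %

75.4 %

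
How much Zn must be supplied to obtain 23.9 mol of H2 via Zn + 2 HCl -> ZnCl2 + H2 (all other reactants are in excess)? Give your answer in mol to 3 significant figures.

n(H2) = 23.90 mol
n(Zn) = (1/1) × 23.90 = 23.90 mol

23.9 mol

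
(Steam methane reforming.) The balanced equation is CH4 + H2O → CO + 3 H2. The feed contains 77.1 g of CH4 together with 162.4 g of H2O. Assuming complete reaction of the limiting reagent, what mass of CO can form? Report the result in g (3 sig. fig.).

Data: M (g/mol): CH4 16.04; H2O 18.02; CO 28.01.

135 g

n(CH4) = 77.10 / 16.04 = 4.807 mol
n(H2O) = 162.4 / 18.02 = 9.012 mol
n/ν → CH4: 4.807, H2O: 9.012; CH4 is limiting.
n(CO) = (1/1) × 4.807 = 4.807 mol
mass = 4.807 × 28.01 = 134.6 g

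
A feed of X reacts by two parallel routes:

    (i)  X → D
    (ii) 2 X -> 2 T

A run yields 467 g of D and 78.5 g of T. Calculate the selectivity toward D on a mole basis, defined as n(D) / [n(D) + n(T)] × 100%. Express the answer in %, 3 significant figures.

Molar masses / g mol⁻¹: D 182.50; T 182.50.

85.6 %

n(D) = 467 / 182.50 = 2.559 mol
n(T) = 78.5 / 182.50 = 0.4301 mol
selectivity = 2.559/(2.559+0.4301) × 100 = 85.61 %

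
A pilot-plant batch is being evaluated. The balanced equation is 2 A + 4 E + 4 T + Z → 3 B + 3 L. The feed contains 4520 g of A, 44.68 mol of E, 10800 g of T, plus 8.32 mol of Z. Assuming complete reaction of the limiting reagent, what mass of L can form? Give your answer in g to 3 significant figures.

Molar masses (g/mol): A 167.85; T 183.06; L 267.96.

6690 g

n(A) = 4520 / 167.85 = 26.93 mol
n(E) = 44.68 mol
n(T) = 10800 / 183.06 = 59.00 mol
n(Z) = 8.320 mol
n/ν → A: 13.47, E: 11.17, T: 14.75, Z: 8.320; Z is limiting.
n(L) = (3/1) × 8.320 = 24.96 mol
mass = 24.96 × 267.96 = 6688 g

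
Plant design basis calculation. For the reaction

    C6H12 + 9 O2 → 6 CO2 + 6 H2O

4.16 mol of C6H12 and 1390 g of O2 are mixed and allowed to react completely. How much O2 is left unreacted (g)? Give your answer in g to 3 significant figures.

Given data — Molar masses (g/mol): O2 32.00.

n(C6H12) = 4.160 mol
n(O2) = 1390 / 32.00 = 43.44 mol
n/ν → C6H12: 4.160, O2: 4.827; C6H12 is limiting.
O2 consumed = (9/1) × 4.160 = 37.44 mol
O2 remaining = 43.44 − 37.44 = 6.000 mol
mass = 6.000 × 32.00 = 192.0 g

192 g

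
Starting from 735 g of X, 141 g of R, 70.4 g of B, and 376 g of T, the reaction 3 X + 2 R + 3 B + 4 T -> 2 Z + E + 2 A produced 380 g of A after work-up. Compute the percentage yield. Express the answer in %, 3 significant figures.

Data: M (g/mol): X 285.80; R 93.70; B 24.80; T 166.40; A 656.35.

n(X) = 735.0 / 285.80 = 2.572 mol
n(R) = 141.0 / 93.70 = 1.505 mol
n(B) = 70.40 / 24.80 = 2.839 mol
n(T) = 376.0 / 166.40 = 2.260 mol
n/ν → X: 0.8573, R: 0.7525, B: 0.9463, T: 0.5650; T is limiting.
theoretical n(A) = (2/4) × 2.260 = 1.130 mol → 741.7 g
% yield = 380 / 741.7 × 100 = 51.23 %

51.2 %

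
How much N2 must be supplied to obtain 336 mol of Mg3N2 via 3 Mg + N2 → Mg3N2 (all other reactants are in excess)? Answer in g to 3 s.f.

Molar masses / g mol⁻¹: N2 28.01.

n(Mg3N2) = 336.0 mol
n(N2) = (1/1) × 336.0 = 336.0 mol
mass = 336.0 × 28.01 = 9411 g

9410 g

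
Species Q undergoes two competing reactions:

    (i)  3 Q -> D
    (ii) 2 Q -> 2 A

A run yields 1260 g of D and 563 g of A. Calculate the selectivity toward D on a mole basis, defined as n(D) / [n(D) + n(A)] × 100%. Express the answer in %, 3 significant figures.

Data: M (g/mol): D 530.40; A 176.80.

n(D) = 1260 / 530.40 = 2.376 mol
n(A) = 563 / 176.80 = 3.184 mol
selectivity = 2.376/(2.376+3.184) × 100 = 42.73 %

42.7 %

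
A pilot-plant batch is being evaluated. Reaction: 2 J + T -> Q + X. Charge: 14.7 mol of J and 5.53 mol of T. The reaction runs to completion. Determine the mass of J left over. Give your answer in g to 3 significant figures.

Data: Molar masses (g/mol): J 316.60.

1150 g

n(J) = 14.70 mol
n(T) = 5.530 mol
n/ν → J: 7.350, T: 5.530; T is limiting.
J consumed = (2/1) × 5.530 = 11.06 mol
J remaining = 14.70 − 11.06 = 3.640 mol
mass = 3.640 × 316.60 = 1152 g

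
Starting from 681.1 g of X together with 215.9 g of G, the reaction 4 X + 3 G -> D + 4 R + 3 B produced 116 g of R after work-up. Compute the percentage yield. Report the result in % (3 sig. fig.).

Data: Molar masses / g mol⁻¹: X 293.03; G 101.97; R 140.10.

n(X) = 681.1 / 293.03 = 2.324 mol
n(G) = 215.9 / 101.97 = 2.117 mol
n/ν → X: 0.5810, G: 0.7057; X is limiting.
theoretical n(R) = (4/4) × 2.324 = 2.324 mol → 325.6 g
% yield = 116 / 325.6 × 100 = 35.63 %

35.6 %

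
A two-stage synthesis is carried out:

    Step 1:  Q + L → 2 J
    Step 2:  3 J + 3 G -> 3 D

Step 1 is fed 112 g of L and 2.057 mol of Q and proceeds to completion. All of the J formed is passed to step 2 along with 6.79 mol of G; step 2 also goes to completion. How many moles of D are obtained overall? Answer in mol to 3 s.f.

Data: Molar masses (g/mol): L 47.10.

4.11 mol

Step 1:
n(L) = 112.0 / 47.10 = 2.378 mol
n(Q) = 2.057 mol
n/ν for L = 2.378/1 = 2.378
n/ν for Q = 2.057/1 = 2.057
Smallest n/ν is Q → limiting reagent.
n(J) produced = (2/1) × 2.057 = 4.114 mol
Step 2:
n(J) available = 4.114 mol
n(G) = 6.790 mol
n/ν for J = 4.114/3 = 1.371
n/ν for G = 6.790/3 = 2.263
Smallest n/ν is J → limiting reagent.
n(D) = (3/3) × 4.114 = 4.114 mol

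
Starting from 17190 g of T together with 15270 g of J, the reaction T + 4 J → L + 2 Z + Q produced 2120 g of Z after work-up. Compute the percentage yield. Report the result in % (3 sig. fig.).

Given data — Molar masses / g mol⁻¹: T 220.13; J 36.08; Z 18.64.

72.8 %

n(T) = 17190 / 220.13 = 78.09 mol
n(J) = 15270 / 36.08 = 423.2 mol
n/ν → T: 78.09, J: 105.8; T is limiting.
theoretical n(Z) = (2/1) × 78.09 = 156.2 mol → 2912 g
% yield = 2120 / 2912 × 100 = 72.80 %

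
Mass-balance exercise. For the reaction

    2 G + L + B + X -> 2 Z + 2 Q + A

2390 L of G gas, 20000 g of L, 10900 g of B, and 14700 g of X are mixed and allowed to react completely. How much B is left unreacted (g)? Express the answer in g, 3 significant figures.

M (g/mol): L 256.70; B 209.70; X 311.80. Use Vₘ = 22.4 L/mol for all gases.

1010 g

n(G) = 2390 / 22.4 = 106.7 mol
n(L) = 20000 / 256.70 = 77.91 mol
n(B) = 10900 / 209.70 = 51.98 mol
n(X) = 14700 / 311.80 = 47.15 mol
n/ν for G = 106.7/2 = 53.35
n/ν for L = 77.91/1 = 77.91
n/ν for B = 51.98/1 = 51.98
n/ν for X = 47.15/1 = 47.15
Smallest n/ν is X → limiting reagent.
B consumed = (1/1) × 47.15 = 47.15 mol
B remaining = 51.98 − 47.15 = 4.830 mol
mass = 4.830 × 209.70 = 1013 g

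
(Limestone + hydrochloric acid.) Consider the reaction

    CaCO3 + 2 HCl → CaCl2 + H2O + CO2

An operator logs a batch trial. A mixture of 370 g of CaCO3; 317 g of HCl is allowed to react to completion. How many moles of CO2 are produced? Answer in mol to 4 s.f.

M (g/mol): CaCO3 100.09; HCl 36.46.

3.697 mol

n(CaCO3) = 370.0 / 100.09 = 3.697 mol
n(HCl) = 317.0 / 36.46 = 8.694 mol
n/ν for CaCO3 = 3.697/1 = 3.697
n/ν for HCl = 8.694/2 = 4.347
Smallest n/ν is CaCO3 → limiting reagent.
n(CO2) = (1/1) × 3.697 = 3.697 mol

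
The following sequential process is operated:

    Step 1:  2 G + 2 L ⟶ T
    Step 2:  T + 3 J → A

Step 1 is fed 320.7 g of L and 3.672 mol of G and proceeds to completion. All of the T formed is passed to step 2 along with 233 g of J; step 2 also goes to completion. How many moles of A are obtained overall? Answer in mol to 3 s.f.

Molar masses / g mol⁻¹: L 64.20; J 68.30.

1.14 mol

Step 1:
n(L) = 320.7 / 64.20 = 4.995 mol
n(G) = 3.672 mol
n/ν → L: 2.498, G: 1.836; G is limiting.
n(T) produced = (1/2) × 3.672 = 1.836 mol
Step 2:
n(T) available = 1.836 mol
n(J) = 233.0 / 68.30 = 3.411 mol
n/ν → T: 1.836, J: 1.137; J is limiting.
n(A) = (1/3) × 3.411 = 1.137 mol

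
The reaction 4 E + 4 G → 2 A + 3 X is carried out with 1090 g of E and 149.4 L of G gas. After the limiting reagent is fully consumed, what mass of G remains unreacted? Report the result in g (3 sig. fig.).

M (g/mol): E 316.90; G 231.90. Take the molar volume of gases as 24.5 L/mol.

n(E) = 1090 / 316.90 = 3.440 mol
n(G) = 149.4 / 24.5 = 6.098 mol
n/ν → E: 0.8600, G: 1.525; E is limiting.
G consumed = (4/4) × 3.440 = 3.440 mol
G remaining = 6.098 − 3.440 = 2.658 mol
mass = 2.658 × 231.90 = 616.4 g

616 g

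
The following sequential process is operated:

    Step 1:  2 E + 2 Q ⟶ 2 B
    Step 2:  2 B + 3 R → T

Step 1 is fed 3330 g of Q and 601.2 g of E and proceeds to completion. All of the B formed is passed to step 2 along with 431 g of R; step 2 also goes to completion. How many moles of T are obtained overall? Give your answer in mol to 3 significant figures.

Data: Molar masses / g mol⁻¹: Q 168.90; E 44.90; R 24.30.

5.91 mol

Step 1:
n(Q) = 3330 / 168.90 = 19.72 mol
n(E) = 601.2 / 44.90 = 13.39 mol
n/ν for Q = 19.72/2 = 9.860
n/ν for E = 13.39/2 = 6.695
Smallest n/ν is E → limiting reagent.
n(B) produced = (2/2) × 13.39 = 13.39 mol
Step 2:
n(B) available = 13.39 mol
n(R) = 431.0 / 24.30 = 17.74 mol
n/ν for B = 13.39/2 = 6.695
n/ν for R = 17.74/3 = 5.913
Smallest n/ν is R → limiting reagent.
n(T) = (1/3) × 17.74 = 5.913 mol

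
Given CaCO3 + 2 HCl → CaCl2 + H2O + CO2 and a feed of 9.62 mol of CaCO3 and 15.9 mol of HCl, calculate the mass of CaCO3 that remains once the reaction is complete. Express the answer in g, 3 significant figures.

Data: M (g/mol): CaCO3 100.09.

167 g

n(CaCO3) = 9.620 mol
n(HCl) = 15.90 mol
n/ν for CaCO3 = 9.620/1 = 9.620
n/ν for HCl = 15.90/2 = 7.950
Smallest n/ν is HCl → limiting reagent.
CaCO3 consumed = (1/2) × 15.90 = 7.950 mol
CaCO3 remaining = 9.620 − 7.950 = 1.670 mol
mass = 1.670 × 100.09 = 167.2 g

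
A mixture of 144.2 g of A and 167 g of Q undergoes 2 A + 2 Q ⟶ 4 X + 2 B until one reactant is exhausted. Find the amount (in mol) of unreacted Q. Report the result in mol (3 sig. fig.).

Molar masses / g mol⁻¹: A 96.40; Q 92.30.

0.313 mol

n(A) = 144.2 / 96.40 = 1.496 mol
n(Q) = 167.0 / 92.30 = 1.809 mol
n/ν → A: 0.7480, Q: 0.9045; A is limiting.
Q consumed = (2/2) × 1.496 = 1.496 mol
Q remaining = 1.809 − 1.496 = 0.3130 mol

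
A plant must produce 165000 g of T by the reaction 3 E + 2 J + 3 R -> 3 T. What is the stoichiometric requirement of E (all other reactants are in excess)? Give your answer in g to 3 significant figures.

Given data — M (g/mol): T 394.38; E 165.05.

69100 g

n(T) = 165000 / 394.38 = 418.4 mol
n(E) = (3/3) × 418.4 = 418.4 mol
mass = 418.4 × 165.05 = 69060 g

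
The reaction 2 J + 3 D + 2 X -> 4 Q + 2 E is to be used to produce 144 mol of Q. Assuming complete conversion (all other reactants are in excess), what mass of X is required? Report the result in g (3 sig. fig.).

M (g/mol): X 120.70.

8690 g

n(Q) = 144.0 mol
n(X) = (2/4) × 144.0 = 72.00 mol
mass = 72.00 × 120.70 = 8690 g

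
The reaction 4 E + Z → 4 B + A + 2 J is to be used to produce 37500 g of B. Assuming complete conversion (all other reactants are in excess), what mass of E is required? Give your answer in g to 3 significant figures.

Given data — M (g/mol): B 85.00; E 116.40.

51400 g

n(B) = 37500 / 85.00 = 441.2 mol
n(E) = (4/4) × 441.2 = 441.2 mol
mass = 441.2 × 116.40 = 51360 g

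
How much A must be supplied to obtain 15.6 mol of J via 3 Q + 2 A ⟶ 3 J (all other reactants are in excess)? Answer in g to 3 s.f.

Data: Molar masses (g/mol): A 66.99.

697 g

n(J) = 15.60 mol
n(A) = (2/3) × 15.60 = 10.40 mol
mass = 10.40 × 66.99 = 696.7 g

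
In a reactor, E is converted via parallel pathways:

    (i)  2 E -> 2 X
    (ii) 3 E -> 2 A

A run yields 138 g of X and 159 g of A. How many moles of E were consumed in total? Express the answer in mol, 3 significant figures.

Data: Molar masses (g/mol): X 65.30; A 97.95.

4.55 mol

n(X) = 138 / 65.30 = 2.113 mol
n(A) = 159 / 97.95 = 1.623 mol
n(E) via (i) = (2/2)×2.113 = 2.113 mol
n(E) via (ii) = (3/2)×1.623 = 2.435 mol
total n(E) = 2.113 + 2.435 = 4.548 mol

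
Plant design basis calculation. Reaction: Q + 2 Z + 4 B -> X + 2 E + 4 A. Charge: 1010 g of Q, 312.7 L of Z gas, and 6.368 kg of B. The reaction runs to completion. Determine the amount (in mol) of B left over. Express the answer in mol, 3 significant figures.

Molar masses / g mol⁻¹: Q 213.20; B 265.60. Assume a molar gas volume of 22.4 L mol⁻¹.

n(Q) = 1010 / 213.20 = 4.737 mol
n(Z) = 312.7 / 22.4 = 13.96 mol
n(B) = 6.368×1000 / 265.60 = 23.98 mol
n/ν → Q: 4.737, Z: 6.980, B: 5.995; Q is limiting.
B consumed = (4/1) × 4.737 = 18.95 mol
B remaining = 23.98 − 18.95 = 5.030 mol

5.03 mol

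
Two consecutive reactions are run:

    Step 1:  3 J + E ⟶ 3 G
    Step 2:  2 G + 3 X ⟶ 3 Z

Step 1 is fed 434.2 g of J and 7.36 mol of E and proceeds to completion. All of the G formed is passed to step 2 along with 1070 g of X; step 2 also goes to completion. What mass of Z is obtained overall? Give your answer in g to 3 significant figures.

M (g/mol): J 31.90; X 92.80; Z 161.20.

1860 g

Step 1:
n(J) = 434.2 / 31.90 = 13.61 mol
n(E) = 7.360 mol
n/ν → J: 4.537, E: 7.360; J is limiting.
n(G) produced = (3/3) × 13.61 = 13.61 mol
Step 2:
n(G) available = 13.61 mol
n(X) = 1070 / 92.80 = 11.53 mol
n/ν → G: 6.805, X: 3.843; X is limiting.
n(Z) = (3/3) × 11.53 = 11.53 mol
mass = 11.53 × 161.20 = 1859 g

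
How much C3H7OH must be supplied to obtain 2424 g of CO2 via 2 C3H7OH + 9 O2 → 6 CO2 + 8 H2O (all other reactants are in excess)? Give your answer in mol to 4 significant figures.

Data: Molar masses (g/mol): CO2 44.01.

18.36 mol

n(CO2) = 2424 / 44.01 = 55.08 mol
n(C3H7OH) = (2/6) × 55.08 = 18.36 mol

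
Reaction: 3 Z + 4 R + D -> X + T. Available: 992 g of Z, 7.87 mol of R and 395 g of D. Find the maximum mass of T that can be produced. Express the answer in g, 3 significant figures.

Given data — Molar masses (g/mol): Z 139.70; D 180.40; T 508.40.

n(Z) = 992.0 / 139.70 = 7.101 mol
n(R) = 7.870 mol
n(D) = 395.0 / 180.40 = 2.190 mol
n/ν for Z = 7.101/3 = 2.367
n/ν for R = 7.870/4 = 1.968
n/ν for D = 2.190/1 = 2.190
Smallest n/ν is R → limiting reagent.
n(T) = (1/4) × 7.870 = 1.968 mol
mass = 1.968 × 508.40 = 1001 g

1000 g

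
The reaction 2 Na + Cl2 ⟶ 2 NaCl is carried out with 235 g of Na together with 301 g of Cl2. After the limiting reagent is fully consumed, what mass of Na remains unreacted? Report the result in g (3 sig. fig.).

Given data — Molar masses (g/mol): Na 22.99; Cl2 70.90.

39.8 g

n(Na) = 235.0 / 22.99 = 10.22 mol
n(Cl2) = 301.0 / 70.90 = 4.245 mol
n/ν for Na = 10.22/2 = 5.110
n/ν for Cl2 = 4.245/1 = 4.245
Smallest n/ν is Cl2 → limiting reagent.
Na consumed = (2/1) × 4.245 = 8.490 mol
Na remaining = 10.22 − 8.490 = 1.730 mol
mass = 1.730 × 22.99 = 39.77 g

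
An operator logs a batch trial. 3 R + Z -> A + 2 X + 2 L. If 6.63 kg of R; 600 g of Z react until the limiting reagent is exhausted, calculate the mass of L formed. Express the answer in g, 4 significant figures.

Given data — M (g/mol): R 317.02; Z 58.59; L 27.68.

385.9 g

n(R) = 6.630×1000 / 317.02 = 20.91 mol
n(Z) = 600.0 / 58.59 = 10.24 mol
n/ν for R = 20.91/3 = 6.970
n/ν for Z = 10.24/1 = 10.24
Smallest n/ν is R → limiting reagent.
n(L) = (2/3) × 20.91 = 13.94 mol
mass = 13.94 × 27.68 = 385.9 g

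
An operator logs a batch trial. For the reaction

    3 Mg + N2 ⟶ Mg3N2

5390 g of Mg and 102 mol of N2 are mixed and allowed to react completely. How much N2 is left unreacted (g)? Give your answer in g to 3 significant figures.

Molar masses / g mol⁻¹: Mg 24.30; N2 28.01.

786 g

n(Mg) = 5390 / 24.30 = 221.8 mol
n(N2) = 102.0 mol
n/ν for Mg = 221.8/3 = 73.93
n/ν for N2 = 102.0/1 = 102.0
Smallest n/ν is Mg → limiting reagent.
N2 consumed = (1/3) × 221.8 = 73.93 mol
N2 remaining = 102.0 − 73.93 = 28.07 mol
mass = 28.07 × 28.01 = 786.2 g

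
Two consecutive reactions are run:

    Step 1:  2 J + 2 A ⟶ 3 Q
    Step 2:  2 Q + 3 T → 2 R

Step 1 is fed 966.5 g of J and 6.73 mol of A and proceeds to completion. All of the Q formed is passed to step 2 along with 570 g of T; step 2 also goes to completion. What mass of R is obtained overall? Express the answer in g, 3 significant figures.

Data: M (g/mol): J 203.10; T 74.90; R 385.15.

1950 g

Step 1:
n(J) = 966.5 / 203.10 = 4.759 mol
n(A) = 6.730 mol
n/ν → J: 2.380, A: 3.365; J is limiting.
n(Q) produced = (3/2) × 4.759 = 7.139 mol
Step 2:
n(Q) available = 7.139 mol
n(T) = 570.0 / 74.90 = 7.610 mol
n/ν → Q: 3.570, T: 2.537; T is limiting.
n(R) = (2/3) × 7.610 = 5.073 mol
mass = 5.073 × 385.15 = 1954 g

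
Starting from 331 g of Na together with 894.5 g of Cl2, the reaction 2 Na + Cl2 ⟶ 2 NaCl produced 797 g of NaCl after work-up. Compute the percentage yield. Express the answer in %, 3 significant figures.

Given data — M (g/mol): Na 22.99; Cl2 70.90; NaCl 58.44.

n(Na) = 331.0 / 22.99 = 14.40 mol
n(Cl2) = 894.5 / 70.90 = 12.62 mol
n/ν for Na = 14.40/2 = 7.200
n/ν for Cl2 = 12.62/1 = 12.62
Smallest n/ν is Na → limiting reagent.
theoretical n(NaCl) = (2/2) × 14.40 = 14.40 mol → 841.5 g
% yield = 797 / 841.5 × 100 = 94.71 %

94.7 %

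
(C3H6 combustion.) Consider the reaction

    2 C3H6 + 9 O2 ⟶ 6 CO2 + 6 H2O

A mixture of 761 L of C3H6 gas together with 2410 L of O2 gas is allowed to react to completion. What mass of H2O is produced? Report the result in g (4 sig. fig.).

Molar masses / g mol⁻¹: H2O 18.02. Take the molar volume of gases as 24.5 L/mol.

n(C3H6) = 761.0 / 24.5 = 31.06 mol
n(O2) = 2410 / 24.5 = 98.37 mol
n/ν for C3H6 = 31.06/2 = 15.53
n/ν for O2 = 98.37/9 = 10.93
Smallest n/ν is O2 → limiting reagent.
n(H2O) = (6/9) × 98.37 = 65.58 mol
mass = 65.58 × 18.02 = 1182 g

1182 g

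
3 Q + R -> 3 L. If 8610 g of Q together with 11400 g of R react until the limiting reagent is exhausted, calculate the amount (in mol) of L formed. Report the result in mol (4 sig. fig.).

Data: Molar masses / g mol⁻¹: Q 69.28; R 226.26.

n(Q) = 8610 / 69.28 = 124.3 mol
n(R) = 11400 / 226.26 = 50.38 mol
n/ν for Q = 124.3/3 = 41.43
n/ν for R = 50.38/1 = 50.38
Smallest n/ν is Q → limiting reagent.
n(L) = (3/3) × 124.3 = 124.3 mol

124.3 mol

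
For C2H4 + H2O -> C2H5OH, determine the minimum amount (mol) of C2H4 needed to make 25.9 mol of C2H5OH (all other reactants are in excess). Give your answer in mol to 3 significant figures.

25.9 mol

n(C2H5OH) = 25.90 mol
n(C2H4) = (1/1) × 25.90 = 25.90 mol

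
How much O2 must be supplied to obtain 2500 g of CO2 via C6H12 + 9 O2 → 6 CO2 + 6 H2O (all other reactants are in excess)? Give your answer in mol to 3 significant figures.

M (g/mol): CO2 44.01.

85.2 mol

n(CO2) = 2500 / 44.01 = 56.81 mol
n(O2) = (9/6) × 56.81 = 85.22 mol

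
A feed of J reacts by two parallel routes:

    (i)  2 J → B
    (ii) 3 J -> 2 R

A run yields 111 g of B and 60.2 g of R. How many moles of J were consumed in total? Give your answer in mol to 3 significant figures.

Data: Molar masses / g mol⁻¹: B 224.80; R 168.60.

1.52 mol

n(B) = 111 / 224.80 = 0.4938 mol
n(R) = 60.2 / 168.60 = 0.3571 mol
n(J) via (i) = (2/1)×0.4938 = 0.9876 mol
n(J) via (ii) = (3/2)×0.3571 = 0.5357 mol
total n(J) = 0.9876 + 0.5357 = 1.523 mol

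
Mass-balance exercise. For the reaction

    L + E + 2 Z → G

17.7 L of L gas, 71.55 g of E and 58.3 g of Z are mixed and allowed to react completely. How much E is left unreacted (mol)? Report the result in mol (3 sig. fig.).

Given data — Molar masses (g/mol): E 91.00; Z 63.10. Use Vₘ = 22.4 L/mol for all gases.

0.324 mol

n(L) = 17.70 / 22.4 = 0.7902 mol
n(E) = 71.55 / 91.00 = 0.7863 mol
n(Z) = 58.30 / 63.10 = 0.9239 mol
n/ν → L: 0.7902, E: 0.7863, Z: 0.4620; Z is limiting.
E consumed = (1/2) × 0.9239 = 0.4620 mol
E remaining = 0.7863 − 0.4620 = 0.3243 mol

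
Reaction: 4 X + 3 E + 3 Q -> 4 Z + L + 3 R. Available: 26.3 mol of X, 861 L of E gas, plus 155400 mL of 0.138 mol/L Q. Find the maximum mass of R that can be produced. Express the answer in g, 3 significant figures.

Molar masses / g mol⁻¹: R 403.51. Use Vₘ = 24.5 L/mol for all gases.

n(X) = 26.30 mol
n(E) = 861.0 / 24.5 = 35.14 mol
n(Q) = 0.138 × 155400/1000 = 21.45 mol
n/ν → X: 6.575, E: 11.71, Q: 7.150; X is limiting.
n(R) = (3/4) × 26.30 = 19.73 mol
mass = 19.73 × 403.51 = 7961 g

7960 g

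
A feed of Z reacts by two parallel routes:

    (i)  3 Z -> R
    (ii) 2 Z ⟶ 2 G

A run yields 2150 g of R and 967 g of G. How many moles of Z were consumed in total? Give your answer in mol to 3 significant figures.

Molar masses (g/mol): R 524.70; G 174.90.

17.8 mol

n(R) = 2150 / 524.70 = 4.098 mol
n(G) = 967 / 174.90 = 5.529 mol
n(Z) via (i) = (3/1)×4.098 = 12.29 mol
n(Z) via (ii) = (2/2)×5.529 = 5.529 mol
total n(Z) = 12.29 + 5.529 = 17.82 mol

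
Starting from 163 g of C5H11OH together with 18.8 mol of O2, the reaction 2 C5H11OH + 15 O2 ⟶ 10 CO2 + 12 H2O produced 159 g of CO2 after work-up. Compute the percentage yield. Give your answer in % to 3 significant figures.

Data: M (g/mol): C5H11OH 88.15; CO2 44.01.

n(C5H11OH) = 163.0 / 88.15 = 1.849 mol
n(O2) = 18.80 mol
n/ν → C5H11OH: 0.9245, O2: 1.253; C5H11OH is limiting.
theoretical n(CO2) = (10/2) × 1.849 = 9.245 mol → 406.9 g
% yield = 159 / 406.9 × 100 = 39.08 %

39.1 %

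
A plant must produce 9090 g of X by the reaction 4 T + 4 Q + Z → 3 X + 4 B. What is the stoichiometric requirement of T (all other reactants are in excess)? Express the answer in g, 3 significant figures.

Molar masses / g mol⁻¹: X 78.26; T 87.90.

n(X) = 9090 / 78.26 = 116.2 mol
n(T) = (4/3) × 116.2 = 154.9 mol
mass = 154.9 × 87.90 = 13620 g

13600 g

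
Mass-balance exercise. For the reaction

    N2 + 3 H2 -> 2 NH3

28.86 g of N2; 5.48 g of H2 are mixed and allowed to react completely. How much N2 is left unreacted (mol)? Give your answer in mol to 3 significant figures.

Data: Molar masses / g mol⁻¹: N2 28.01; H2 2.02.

0.126 mol

n(N2) = 28.86 / 28.01 = 1.030 mol
n(H2) = 5.480 / 2.02 = 2.713 mol
n/ν for N2 = 1.030/1 = 1.030
n/ν for H2 = 2.713/3 = 0.9043
Smallest n/ν is H2 → limiting reagent.
N2 consumed = (1/3) × 2.713 = 0.9043 mol
N2 remaining = 1.030 − 0.9043 = 0.1257 mol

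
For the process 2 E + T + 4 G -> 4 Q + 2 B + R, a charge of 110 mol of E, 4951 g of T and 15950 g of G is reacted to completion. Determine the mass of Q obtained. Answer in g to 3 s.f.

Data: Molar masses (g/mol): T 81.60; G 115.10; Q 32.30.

n(E) = 110.0 mol
n(T) = 4951 / 81.60 = 60.67 mol
n(G) = 15950 / 115.10 = 138.6 mol
n/ν for E = 110.0/2 = 55.00
n/ν for T = 60.67/1 = 60.67
n/ν for G = 138.6/4 = 34.65
Smallest n/ν is G → limiting reagent.
n(Q) = (4/4) × 138.6 = 138.6 mol
mass = 138.6 × 32.30 = 4477 g

4480 g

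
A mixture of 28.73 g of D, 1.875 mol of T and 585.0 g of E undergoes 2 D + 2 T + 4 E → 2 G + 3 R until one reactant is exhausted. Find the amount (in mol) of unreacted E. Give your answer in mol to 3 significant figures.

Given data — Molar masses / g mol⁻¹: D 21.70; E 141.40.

n(D) = 28.73 / 21.70 = 1.324 mol
n(T) = 1.875 mol
n(E) = 585.0 / 141.40 = 4.137 mol
n/ν → D: 0.6620, T: 0.9375, E: 1.034; D is limiting.
E consumed = (4/2) × 1.324 = 2.648 mol
E remaining = 4.137 − 2.648 = 1.489 mol

1.49 mol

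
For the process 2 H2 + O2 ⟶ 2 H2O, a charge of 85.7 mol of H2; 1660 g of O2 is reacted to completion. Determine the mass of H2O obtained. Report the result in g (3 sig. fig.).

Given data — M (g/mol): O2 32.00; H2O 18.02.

n(H2) = 85.70 mol
n(O2) = 1660 / 32.00 = 51.88 mol
n/ν for H2 = 85.70/2 = 42.85
n/ν for O2 = 51.88/1 = 51.88
Smallest n/ν is H2 → limiting reagent.
n(H2O) = (2/2) × 85.70 = 85.70 mol
mass = 85.70 × 18.02 = 1544 g

1540 g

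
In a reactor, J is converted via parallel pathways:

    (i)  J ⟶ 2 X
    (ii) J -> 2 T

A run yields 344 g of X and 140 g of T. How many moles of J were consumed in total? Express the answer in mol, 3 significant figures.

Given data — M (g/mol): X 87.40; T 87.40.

2.77 mol

n(X) = 344 / 87.40 = 3.936 mol
n(T) = 140 / 87.40 = 1.602 mol
n(J) via (i) = (1/2)×3.936 = 1.968 mol
n(J) via (ii) = (1/2)×1.602 = 0.8010 mol
total n(J) = 1.968 + 0.8010 = 2.769 mol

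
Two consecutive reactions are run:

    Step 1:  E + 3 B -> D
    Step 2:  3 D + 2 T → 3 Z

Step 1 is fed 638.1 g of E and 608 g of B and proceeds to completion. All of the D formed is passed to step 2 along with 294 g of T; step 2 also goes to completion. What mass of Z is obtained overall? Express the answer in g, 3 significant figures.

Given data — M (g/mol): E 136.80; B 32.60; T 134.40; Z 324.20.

Step 1:
n(E) = 638.1 / 136.80 = 4.664 mol
n(B) = 608.0 / 32.60 = 18.65 mol
n/ν for E = 4.664/1 = 4.664
n/ν for B = 18.65/3 = 6.217
Smallest n/ν is E → limiting reagent.
n(D) produced = (1/1) × 4.664 = 4.664 mol
Step 2:
n(D) available = 4.664 mol
n(T) = 294.0 / 134.40 = 2.188 mol
n/ν for D = 4.664/3 = 1.555
n/ν for T = 2.188/2 = 1.094
Smallest n/ν is T → limiting reagent.
n(Z) = (3/2) × 2.188 = 3.282 mol
mass = 3.282 × 324.20 = 1064 g

1060 g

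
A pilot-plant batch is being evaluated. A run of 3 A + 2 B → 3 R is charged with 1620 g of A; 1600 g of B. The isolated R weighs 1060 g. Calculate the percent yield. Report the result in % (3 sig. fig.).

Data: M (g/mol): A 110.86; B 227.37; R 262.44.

n(A) = 1620 / 110.86 = 14.61 mol
n(B) = 1600 / 227.37 = 7.037 mol
n/ν for A = 14.61/3 = 4.870
n/ν for B = 7.037/2 = 3.519
Smallest n/ν is B → limiting reagent.
theoretical n(R) = (3/2) × 7.037 = 10.56 mol → 2771 g
% yield = 1060 / 2771 × 100 = 38.25 %

38.3 %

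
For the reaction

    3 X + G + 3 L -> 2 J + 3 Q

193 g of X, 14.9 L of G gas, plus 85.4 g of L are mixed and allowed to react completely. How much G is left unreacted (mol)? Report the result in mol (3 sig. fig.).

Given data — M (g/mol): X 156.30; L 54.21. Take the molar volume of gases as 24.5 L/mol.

0.197 mol

n(X) = 193.0 / 156.30 = 1.235 mol
n(G) = 14.90 / 24.5 = 0.6082 mol
n(L) = 85.40 / 54.21 = 1.575 mol
n/ν for X = 1.235/3 = 0.4117
n/ν for G = 0.6082/1 = 0.6082
n/ν for L = 1.575/3 = 0.5250
Smallest n/ν is X → limiting reagent.
G consumed = (1/3) × 1.235 = 0.4117 mol
G remaining = 0.6082 − 0.4117 = 0.1965 mol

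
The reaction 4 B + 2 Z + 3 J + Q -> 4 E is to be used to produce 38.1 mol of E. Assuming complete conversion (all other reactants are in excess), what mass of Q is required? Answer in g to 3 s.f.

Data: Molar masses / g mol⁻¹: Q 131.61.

n(E) = 38.10 mol
n(Q) = (1/4) × 38.10 = 9.525 mol
mass = 9.525 × 131.61 = 1254 g

1250 g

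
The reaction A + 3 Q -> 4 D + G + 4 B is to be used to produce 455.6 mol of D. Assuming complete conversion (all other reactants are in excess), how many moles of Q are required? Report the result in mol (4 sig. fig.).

n(D) = 455.6 mol
n(Q) = (3/4) × 455.6 = 341.7 mol

341.7 mol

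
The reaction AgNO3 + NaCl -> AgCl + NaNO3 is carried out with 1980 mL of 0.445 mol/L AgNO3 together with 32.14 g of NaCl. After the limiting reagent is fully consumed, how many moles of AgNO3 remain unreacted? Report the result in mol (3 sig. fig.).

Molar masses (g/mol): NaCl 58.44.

n(AgNO3) = 0.445 × 1980/1000 = 0.8811 mol
n(NaCl) = 32.14 / 58.44 = 0.5500 mol
n/ν → AgNO3: 0.8811, NaCl: 0.5500; NaCl is limiting.
AgNO3 consumed = (1/1) × 0.5500 = 0.5500 mol
AgNO3 remaining = 0.8811 − 0.5500 = 0.3311 mol

0.331 mol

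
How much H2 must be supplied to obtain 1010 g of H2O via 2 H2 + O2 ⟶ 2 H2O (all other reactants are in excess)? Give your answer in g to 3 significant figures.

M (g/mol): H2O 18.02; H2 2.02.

n(H2O) = 1010 / 18.02 = 56.05 mol
n(H2) = (2/2) × 56.05 = 56.05 mol
mass = 56.05 × 2.02 = 113.2 g

113 g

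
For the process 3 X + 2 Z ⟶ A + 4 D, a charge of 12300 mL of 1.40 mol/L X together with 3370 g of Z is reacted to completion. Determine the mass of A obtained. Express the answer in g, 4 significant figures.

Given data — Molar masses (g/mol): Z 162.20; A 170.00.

975.8 g

n(X) = 1.40 × 12300/1000 = 17.22 mol
n(Z) = 3370 / 162.20 = 20.78 mol
n/ν for X = 17.22/3 = 5.740
n/ν for Z = 20.78/2 = 10.39
Smallest n/ν is X → limiting reagent.
n(A) = (1/3) × 17.22 = 5.740 mol
mass = 5.740 × 170.00 = 975.8 g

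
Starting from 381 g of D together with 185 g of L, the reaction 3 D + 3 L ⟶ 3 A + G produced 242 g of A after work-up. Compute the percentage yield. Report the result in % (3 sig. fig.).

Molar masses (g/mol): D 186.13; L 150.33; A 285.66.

68.8 %

n(D) = 381.0 / 186.13 = 2.047 mol
n(L) = 185.0 / 150.33 = 1.231 mol
n/ν → D: 0.6823, L: 0.4103; L is limiting.
theoretical n(A) = (3/3) × 1.231 = 1.231 mol → 351.6 g
% yield = 242 / 351.6 × 100 = 68.83 %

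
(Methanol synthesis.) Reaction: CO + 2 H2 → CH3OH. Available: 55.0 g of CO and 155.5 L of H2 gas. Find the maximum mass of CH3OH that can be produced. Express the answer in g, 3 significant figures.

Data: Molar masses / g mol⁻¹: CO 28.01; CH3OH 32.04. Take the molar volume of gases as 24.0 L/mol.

n(CO) = 55.00 / 28.01 = 1.964 mol
n(H2) = 155.5 / 24.0 = 6.479 mol
n/ν for CO = 1.964/1 = 1.964
n/ν for H2 = 6.479/2 = 3.240
Smallest n/ν is CO → limiting reagent.
n(CH3OH) = (1/1) × 1.964 = 1.964 mol
mass = 1.964 × 32.04 = 62.93 g

62.9 g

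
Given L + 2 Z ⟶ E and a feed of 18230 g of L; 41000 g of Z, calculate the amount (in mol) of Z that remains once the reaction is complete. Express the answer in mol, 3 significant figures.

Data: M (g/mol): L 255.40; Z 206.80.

n(L) = 18230 / 255.40 = 71.38 mol
n(Z) = 41000 / 206.80 = 198.3 mol
n/ν → L: 71.38, Z: 99.15; L is limiting.
Z consumed = (2/1) × 71.38 = 142.8 mol
Z remaining = 198.3 − 142.8 = 55.50 mol

55.5 mol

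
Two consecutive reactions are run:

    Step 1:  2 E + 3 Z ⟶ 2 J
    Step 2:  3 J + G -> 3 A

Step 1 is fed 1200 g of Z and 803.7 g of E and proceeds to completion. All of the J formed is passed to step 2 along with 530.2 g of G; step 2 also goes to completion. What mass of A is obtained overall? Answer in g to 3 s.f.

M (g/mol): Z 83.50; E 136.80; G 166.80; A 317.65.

1870 g

Step 1:
n(Z) = 1200 / 83.50 = 14.37 mol
n(E) = 803.7 / 136.80 = 5.875 mol
n/ν for Z = 14.37/3 = 4.790
n/ν for E = 5.875/2 = 2.938
Smallest n/ν is E → limiting reagent.
n(J) produced = (2/2) × 5.875 = 5.875 mol
Step 2:
n(J) available = 5.875 mol
n(G) = 530.2 / 166.80 = 3.179 mol
n/ν for J = 5.875/3 = 1.958
n/ν for G = 3.179/1 = 3.179
Smallest n/ν is J → limiting reagent.
n(A) = (3/3) × 5.875 = 5.875 mol
mass = 5.875 × 317.65 = 1866 g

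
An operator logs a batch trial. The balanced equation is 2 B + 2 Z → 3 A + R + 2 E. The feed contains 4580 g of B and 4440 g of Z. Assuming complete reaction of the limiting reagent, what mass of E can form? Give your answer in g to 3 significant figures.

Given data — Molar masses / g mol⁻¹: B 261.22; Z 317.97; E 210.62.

2940 g

n(B) = 4580 / 261.22 = 17.53 mol
n(Z) = 4440 / 317.97 = 13.96 mol
n/ν for B = 17.53/2 = 8.765
n/ν for Z = 13.96/2 = 6.980
Smallest n/ν is Z → limiting reagent.
n(E) = (2/2) × 13.96 = 13.96 mol
mass = 13.96 × 210.62 = 2940 g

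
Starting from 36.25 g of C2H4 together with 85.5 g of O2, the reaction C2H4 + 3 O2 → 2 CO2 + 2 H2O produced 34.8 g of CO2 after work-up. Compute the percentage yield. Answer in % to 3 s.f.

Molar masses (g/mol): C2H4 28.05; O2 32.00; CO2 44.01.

n(C2H4) = 36.25 / 28.05 = 1.292 mol
n(O2) = 85.50 / 32.00 = 2.672 mol
n/ν → C2H4: 1.292, O2: 0.8907; O2 is limiting.
theoretical n(CO2) = (2/3) × 2.672 = 1.781 mol → 78.38 g
% yield = 34.8 / 78.38 × 100 = 44.40 %

44.4 %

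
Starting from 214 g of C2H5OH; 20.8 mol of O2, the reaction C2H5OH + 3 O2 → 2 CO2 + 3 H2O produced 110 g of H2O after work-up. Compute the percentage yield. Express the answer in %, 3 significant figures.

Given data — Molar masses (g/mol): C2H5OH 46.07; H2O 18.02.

n(C2H5OH) = 214.0 / 46.07 = 4.645 mol
n(O2) = 20.80 mol
n/ν for C2H5OH = 4.645/1 = 4.645
n/ν for O2 = 20.80/3 = 6.933
Smallest n/ν is C2H5OH → limiting reagent.
theoretical n(H2O) = (3/1) × 4.645 = 13.94 mol → 251.2 g
% yield = 110 / 251.2 × 100 = 43.79 %

43.8 %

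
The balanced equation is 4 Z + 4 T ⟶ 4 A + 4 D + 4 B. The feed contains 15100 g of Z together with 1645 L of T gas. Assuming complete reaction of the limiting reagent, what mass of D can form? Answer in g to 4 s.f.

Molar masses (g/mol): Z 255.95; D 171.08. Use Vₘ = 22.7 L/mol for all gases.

n(Z) = 15100 / 255.95 = 59.00 mol
n(T) = 1645 / 22.7 = 72.47 mol
n/ν for Z = 59.00/4 = 14.75
n/ν for T = 72.47/4 = 18.12
Smallest n/ν is Z → limiting reagent.
n(D) = (4/4) × 59.00 = 59.00 mol
mass = 59.00 × 171.08 = 10090 g

10090 g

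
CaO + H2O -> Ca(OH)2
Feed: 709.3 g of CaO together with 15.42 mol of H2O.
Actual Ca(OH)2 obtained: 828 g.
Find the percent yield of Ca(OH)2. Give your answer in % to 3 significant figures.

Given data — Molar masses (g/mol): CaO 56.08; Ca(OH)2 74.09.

88.4 %

n(CaO) = 709.3 / 56.08 = 12.65 mol
n(H2O) = 15.42 mol
n/ν for CaO = 12.65/1 = 12.65
n/ν for H2O = 15.42/1 = 15.42
Smallest n/ν is CaO → limiting reagent.
theoretical n(Ca(OH)2) = (1/1) × 12.65 = 12.65 mol → 937.2 g
% yield = 828 / 937.2 × 100 = 88.35 %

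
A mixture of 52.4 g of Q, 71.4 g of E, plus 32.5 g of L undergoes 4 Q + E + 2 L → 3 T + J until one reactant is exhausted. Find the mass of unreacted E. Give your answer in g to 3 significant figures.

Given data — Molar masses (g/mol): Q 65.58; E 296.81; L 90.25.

n(Q) = 52.40 / 65.58 = 0.7990 mol
n(E) = 71.40 / 296.81 = 0.2406 mol
n(L) = 32.50 / 90.25 = 0.3601 mol
n/ν → Q: 0.1998, E: 0.2406, L: 0.1801; L is limiting.
E consumed = (1/2) × 0.3601 = 0.1801 mol
E remaining = 0.2406 − 0.1801 = 0.06050 mol
mass = 0.06050 × 296.81 = 17.96 g

18.0 g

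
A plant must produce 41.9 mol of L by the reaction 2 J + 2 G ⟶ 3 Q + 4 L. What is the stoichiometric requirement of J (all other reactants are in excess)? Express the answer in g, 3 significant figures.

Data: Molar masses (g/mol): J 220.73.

n(L) = 41.90 mol
n(J) = (2/4) × 41.90 = 20.95 mol
mass = 20.95 × 220.73 = 4624 g

4620 g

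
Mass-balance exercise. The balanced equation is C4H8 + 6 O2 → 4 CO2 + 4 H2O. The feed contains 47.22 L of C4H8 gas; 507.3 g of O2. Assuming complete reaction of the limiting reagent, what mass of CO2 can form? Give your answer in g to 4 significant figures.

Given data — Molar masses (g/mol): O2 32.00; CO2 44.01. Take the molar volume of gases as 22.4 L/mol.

371.1 g

n(C4H8) = 47.22 / 22.4 = 2.108 mol
n(O2) = 507.3 / 32.00 = 15.85 mol
n/ν for C4H8 = 2.108/1 = 2.108
n/ν for O2 = 15.85/6 = 2.642
Smallest n/ν is C4H8 → limiting reagent.
n(CO2) = (4/1) × 2.108 = 8.432 mol
mass = 8.432 × 44.01 = 371.1 g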